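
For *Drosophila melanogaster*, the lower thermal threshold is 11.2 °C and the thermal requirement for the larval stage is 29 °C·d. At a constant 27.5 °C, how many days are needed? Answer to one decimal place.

1.8 days

Daily accumulation = 27.5 − 11.2 = 16.3 DD/day.
Duration = 29 / 16.3 = 1.779 ≈ 1.8 days.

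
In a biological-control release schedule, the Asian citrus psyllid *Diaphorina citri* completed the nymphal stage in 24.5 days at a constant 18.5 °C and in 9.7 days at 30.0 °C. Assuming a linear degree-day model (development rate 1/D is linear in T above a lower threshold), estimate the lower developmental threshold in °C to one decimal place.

Under the model K = D·(T − T_b), so D₁·(T₁ − T_b) = D₂·(T₂ − T_b).
24.5·(18.5 − T_b) = 9.7·(30.0 − T_b)
T_b = (24.5·18.5 − 9.7·30.0) / (24.5 − 9.7) = 162.25 / 14.8 = 10.963 °C ≈ 11.0 °C.

11.0 °C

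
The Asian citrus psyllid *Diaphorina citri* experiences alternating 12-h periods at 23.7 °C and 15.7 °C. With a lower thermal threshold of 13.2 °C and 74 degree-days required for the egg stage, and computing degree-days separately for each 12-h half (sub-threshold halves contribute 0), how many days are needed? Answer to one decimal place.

11.4 days

Day half: max(0, 23.7 − 13.2) × 0.5 = 10.5 × 0.5 = 5.25 DD.
Night half: max(0, 15.7 − 13.2) × 0.5 = 2.5 × 0.5 = 1.25 DD.
Per 24 h: 6.50 DD/day.
Duration = 74 / 6.50 = 11.385 ≈ 11.4 days.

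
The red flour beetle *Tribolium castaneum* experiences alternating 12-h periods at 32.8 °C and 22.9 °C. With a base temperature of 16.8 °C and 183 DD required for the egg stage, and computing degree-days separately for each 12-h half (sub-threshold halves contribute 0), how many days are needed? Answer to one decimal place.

Day half: max(0, 32.8 − 16.8) × 0.5 = 16.0 × 0.5 = 8.00 DD.
Night half: max(0, 22.9 − 16.8) × 0.5 = 6.1 × 0.5 = 3.05 DD.
Per 24 h: 11.05 DD/day.
Duration = 183 / 11.05 = 16.561 ≈ 16.6 days.

16.6 days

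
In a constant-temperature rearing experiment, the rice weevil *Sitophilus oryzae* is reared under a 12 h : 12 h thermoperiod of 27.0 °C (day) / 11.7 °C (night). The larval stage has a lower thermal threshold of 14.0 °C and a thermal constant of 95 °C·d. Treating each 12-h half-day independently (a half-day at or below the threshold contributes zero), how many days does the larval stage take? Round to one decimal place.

14.6 days

Day half: max(0, 27.0 − 14.0) × 0.5 = 13.0 × 0.5 = 6.50 DD.
Night half: max(0, 11.7 − 14.0) × 0.5 = 0.0 × 0.5 = 0.00 DD.
Per 24 h: 6.50 DD/day.
Duration = 95 / 6.50 = 14.615 ≈ 14.6 days.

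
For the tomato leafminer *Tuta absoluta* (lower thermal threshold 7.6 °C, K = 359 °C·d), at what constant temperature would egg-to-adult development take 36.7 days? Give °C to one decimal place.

17.4 °C

Required daily accumulation = 359 / 36.7 = 9.782 DD/day.
T = T_base + 9.782 = 7.6 + 9.782 = 17.382 ≈ 17.4 °C.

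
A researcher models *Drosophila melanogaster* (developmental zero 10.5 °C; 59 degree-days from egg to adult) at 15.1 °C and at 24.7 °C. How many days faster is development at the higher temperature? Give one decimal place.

At 15.1 °C: 59 / (15.1 − 10.5) = 59 / 4.6 = 12.826 d.
At 24.7 °C: 59 / (24.7 − 10.5) = 59 / 14.2 = 4.155 d.
Difference = |12.826 − 4.155| = 8.671 ≈ 8.7 days.

8.7 days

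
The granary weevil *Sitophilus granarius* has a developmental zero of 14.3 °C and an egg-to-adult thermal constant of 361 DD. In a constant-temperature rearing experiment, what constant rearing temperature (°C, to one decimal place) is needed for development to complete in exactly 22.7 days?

30.2 °C

Required daily accumulation = 361 / 22.7 = 15.903 DD/day.
T = T_base + 15.903 = 14.3 + 15.903 = 30.203 ≈ 30.2 °C.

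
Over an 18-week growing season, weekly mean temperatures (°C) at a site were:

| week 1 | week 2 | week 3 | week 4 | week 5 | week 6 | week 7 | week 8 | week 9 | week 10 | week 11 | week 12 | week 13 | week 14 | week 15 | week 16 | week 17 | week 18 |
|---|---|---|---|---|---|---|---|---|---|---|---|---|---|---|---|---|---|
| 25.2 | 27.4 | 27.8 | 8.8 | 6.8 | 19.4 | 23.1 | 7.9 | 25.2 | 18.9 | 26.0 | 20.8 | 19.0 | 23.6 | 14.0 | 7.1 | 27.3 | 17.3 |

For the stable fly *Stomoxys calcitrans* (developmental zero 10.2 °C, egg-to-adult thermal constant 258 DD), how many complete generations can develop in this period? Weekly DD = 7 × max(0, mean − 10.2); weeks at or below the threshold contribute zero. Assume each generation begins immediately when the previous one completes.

Weekly DD (7 × max(0, T̄ − 10.2)): 105.0, 120.4, 123.2, 0.0, 0.0, 64.4, 90.3, 0.0, 105.0, 60.9, 110.6, 74.2, 61.6, 93.8, 26.6, 0.0, 119.7, 49.7.
Season total = 1205.4 DD.
Complete generations = ⌊1205.4 / 258⌋ = 4.

4 generations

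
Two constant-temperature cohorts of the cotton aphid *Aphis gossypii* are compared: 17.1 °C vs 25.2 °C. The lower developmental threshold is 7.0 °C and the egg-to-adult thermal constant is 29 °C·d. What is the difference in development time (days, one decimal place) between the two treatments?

At 17.1 °C: 29 / (17.1 − 7.0) = 29 / 10.1 = 2.871 d.
At 25.2 °C: 29 / (25.2 − 7.0) = 29 / 18.2 = 1.593 d.
Difference = |2.871 − 1.593| = 1.278 ≈ 1.3 days.

1.3 days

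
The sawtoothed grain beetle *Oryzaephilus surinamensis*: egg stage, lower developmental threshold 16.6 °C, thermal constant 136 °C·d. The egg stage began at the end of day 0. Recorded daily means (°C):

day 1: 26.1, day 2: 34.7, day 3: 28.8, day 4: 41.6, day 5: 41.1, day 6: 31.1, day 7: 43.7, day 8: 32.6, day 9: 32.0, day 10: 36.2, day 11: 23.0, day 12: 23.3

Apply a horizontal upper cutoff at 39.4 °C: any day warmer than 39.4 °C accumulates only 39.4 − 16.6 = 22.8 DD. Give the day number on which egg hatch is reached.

Daily DD above 16.6 °C (capped at 22.8): 9.5, 18.1, 12.2, 22.8, 22.8, 14.5, 22.8, 16.0, 15.4, 19.6, 6.4, 6.7.
Cumulative: 9.5, 27.6, 39.8, 62.6, 85.4, 99.9, 122.7, 138.7, 154.1, 173.7, 180.1, 186.8.
The total first reaches 136 DD on day 8.

day 8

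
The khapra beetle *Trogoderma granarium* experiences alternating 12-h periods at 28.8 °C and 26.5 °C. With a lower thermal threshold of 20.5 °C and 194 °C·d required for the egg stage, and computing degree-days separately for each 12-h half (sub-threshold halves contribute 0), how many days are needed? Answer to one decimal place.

27.1 days

Day half: max(0, 28.8 − 20.5) × 0.5 = 8.3 × 0.5 = 4.15 DD.
Night half: max(0, 26.5 − 20.5) × 0.5 = 6.0 × 0.5 = 3.00 DD.
Per 24 h: 7.15 DD/day.
Duration = 194 / 7.15 = 27.133 ≈ 27.1 days.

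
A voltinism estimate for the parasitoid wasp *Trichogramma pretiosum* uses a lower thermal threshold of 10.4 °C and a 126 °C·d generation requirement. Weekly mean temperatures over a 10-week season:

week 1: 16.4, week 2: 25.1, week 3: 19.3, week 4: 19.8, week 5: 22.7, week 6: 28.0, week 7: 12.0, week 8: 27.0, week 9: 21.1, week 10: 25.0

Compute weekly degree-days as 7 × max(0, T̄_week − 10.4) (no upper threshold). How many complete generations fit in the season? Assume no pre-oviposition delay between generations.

Weekly DD (7 × max(0, T̄ − 10.4)): 42.0, 102.9, 62.3, 65.8, 86.1, 123.2, 11.2, 116.2, 74.9, 102.2.
Season total = 786.8 DD.
Complete generations = ⌊786.8 / 126⌋ = 6.

6 generations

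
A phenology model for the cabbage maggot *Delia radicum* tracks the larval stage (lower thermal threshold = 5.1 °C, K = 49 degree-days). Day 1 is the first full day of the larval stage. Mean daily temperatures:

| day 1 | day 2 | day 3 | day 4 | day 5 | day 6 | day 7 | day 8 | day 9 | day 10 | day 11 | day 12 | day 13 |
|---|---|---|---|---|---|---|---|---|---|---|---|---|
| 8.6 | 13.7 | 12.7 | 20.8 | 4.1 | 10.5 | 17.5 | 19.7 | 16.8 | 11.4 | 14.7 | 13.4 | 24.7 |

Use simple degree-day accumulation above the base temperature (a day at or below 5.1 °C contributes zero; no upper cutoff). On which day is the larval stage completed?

day 7

Daily DD above 5.1 °C: 3.5, 8.6, 7.6, 15.7, 0.0, 5.4, 12.4, 14.6, 11.7, 6.3, 9.6, 8.3, 19.6.
Cumulative: 3.5, 12.1, 19.7, 35.4, 35.4, 40.8, 53.2, 67.8, 79.5, 85.8, 95.4, 103.7, 123.3.
The total first reaches 49 DD on day 7.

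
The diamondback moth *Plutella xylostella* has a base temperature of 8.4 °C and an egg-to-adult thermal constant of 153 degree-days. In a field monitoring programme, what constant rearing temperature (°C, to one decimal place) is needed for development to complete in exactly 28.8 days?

Required daily accumulation = 153 / 28.8 = 5.312 DD/day.
T = T_base + 5.312 = 8.4 + 5.312 = 13.713 ≈ 13.7 °C.

13.7 °C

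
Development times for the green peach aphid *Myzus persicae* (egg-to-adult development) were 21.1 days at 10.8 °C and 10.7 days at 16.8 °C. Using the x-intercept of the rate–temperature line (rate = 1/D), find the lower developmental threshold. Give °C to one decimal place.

4.6 °C

Under the model K = D·(T − T_b), so D₁·(T₁ − T_b) = D₂·(T₂ − T_b).
21.1·(10.8 − T_b) = 10.7·(16.8 − T_b)
T_b = (21.1·10.8 − 10.7·16.8) / (21.1 − 10.7) = 48.12 / 10.4 = 4.627 °C ≈ 4.6 °C.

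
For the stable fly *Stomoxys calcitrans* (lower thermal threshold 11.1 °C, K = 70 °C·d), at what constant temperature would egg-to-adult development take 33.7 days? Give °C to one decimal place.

Required daily accumulation = 70 / 33.7 = 2.077 DD/day.
T = T_base + 2.077 = 11.1 + 2.077 = 13.177 ≈ 13.2 °C.

13.2 °C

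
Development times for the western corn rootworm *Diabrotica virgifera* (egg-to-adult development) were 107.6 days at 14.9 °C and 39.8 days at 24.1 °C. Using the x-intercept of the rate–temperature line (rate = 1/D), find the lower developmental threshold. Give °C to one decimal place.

9.5 °C

Equal thermal constants: D₁(T₁ − T_b) = D₂(T₂ − T_b).
107.6·(14.9 − T_b) = 39.8·(24.1 − T_b)
T_b = (107.6·14.9 − 39.8·24.1) / (107.6 − 39.8) = 644.06 / 67.8 = 9.499 °C ≈ 9.5 °C.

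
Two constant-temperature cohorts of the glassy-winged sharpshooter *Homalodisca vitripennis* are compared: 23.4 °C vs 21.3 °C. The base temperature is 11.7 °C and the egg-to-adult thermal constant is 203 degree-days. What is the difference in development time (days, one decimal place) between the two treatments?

3.8 days

At 23.4 °C: 203 / (23.4 − 11.7) = 203 / 11.7 = 17.350 d.
At 21.3 °C: 203 / (21.3 − 11.7) = 203 / 9.6 = 21.146 d.
Difference = |17.350 − 21.146| = 3.795 ≈ 3.8 days.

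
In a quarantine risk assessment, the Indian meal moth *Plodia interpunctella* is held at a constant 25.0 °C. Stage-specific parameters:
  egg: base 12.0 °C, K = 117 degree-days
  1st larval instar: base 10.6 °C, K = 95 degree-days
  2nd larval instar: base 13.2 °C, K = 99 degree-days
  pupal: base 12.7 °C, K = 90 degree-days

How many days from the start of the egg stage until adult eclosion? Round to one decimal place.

31.3 days

egg: 117 / (25.0 − 12.0) = 117 / 13.0 = 9.000 d.
1st larval instar: 95 / (25.0 − 10.6) = 95 / 14.4 = 6.597 d.
2nd larval instar: 99 / (25.0 − 13.2) = 99 / 11.8 = 8.390 d.
pupal: 90 / (25.0 − 12.7) = 90 / 12.3 = 7.317 d.
Sum = 31.304 ≈ 31.3 days.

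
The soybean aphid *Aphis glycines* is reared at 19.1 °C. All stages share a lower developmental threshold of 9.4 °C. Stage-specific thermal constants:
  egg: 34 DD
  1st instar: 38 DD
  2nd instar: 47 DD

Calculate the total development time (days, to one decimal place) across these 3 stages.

12.3 days

Daily accumulation at 19.1 °C = 19.1 − 9.4 = 9.7 DD/day.
Total K = 34 + 38 + 47 = 119 DD.
Total duration = 119 / 9.7 = 12.268 ≈ 12.3 days.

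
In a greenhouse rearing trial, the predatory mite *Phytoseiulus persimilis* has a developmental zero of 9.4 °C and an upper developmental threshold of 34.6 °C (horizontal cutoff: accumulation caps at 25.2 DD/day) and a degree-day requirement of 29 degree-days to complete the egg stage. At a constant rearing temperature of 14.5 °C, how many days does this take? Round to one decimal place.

Daily accumulation = 14.5 − 9.4 = 5.1 DD/day.
Duration = 29 / 5.1 = 5.686 ≈ 5.7 days.

5.7 days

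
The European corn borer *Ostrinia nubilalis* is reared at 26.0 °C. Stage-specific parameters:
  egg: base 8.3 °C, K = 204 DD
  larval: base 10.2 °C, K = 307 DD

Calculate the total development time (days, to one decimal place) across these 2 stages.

egg: 204 / (26.0 − 8.3) = 204 / 17.7 = 11.525 d.
larval: 307 / (26.0 − 10.2) = 307 / 15.8 = 19.430 d.
Sum = 30.956 ≈ 31.0 days.

31.0 days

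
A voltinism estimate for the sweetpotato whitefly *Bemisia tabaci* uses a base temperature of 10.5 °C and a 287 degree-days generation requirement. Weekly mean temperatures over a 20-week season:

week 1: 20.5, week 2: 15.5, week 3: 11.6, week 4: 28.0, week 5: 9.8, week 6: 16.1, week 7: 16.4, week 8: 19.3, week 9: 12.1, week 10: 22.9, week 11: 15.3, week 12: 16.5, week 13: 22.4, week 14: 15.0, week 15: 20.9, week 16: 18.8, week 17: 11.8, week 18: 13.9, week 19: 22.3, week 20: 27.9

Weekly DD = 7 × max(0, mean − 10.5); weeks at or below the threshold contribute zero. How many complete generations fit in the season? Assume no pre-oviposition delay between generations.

Weekly DD (7 × max(0, T̄ − 10.5)): 70.0, 35.0, 7.7, 122.5, 0.0, 39.2, 41.3, 61.6, 11.2, 86.8, 33.6, 42.0, 83.3, 31.5, 72.8, 58.1, 9.1, 23.8, 82.6, 121.8.
Season total = 1033.9 DD.
Complete generations = ⌊1033.9 / 287⌋ = 3.

3 generations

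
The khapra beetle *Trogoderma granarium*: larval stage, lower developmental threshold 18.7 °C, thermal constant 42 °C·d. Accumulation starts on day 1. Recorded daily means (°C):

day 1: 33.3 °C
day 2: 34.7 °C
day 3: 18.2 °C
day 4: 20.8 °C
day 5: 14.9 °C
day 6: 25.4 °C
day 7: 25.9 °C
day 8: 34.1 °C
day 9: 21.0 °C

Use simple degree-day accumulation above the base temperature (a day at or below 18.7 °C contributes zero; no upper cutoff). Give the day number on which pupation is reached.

day 7

Daily DD above 18.7 °C: 14.6, 16.0, 0.0, 2.1, 0.0, 6.7, 7.2, 15.4, 2.3.
Cumulative: 14.6, 30.6, 30.6, 32.7, 32.7, 39.4, 46.6, 62.0, 64.3.
The total first reaches 42 DD on day 7.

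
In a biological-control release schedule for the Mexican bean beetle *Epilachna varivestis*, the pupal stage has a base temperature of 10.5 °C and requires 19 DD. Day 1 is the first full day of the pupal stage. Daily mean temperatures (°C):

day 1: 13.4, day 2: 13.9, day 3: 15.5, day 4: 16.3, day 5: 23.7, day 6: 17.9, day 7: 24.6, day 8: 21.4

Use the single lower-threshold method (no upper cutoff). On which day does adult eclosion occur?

day 5

Daily DD above 10.5 °C: 2.9, 3.4, 5.0, 5.8, 13.2, 7.4, 14.1, 10.9.
Cumulative: 2.9, 6.3, 11.3, 17.1, 30.3, 37.7, 51.8, 62.7.
The total first reaches 19 DD on day 5.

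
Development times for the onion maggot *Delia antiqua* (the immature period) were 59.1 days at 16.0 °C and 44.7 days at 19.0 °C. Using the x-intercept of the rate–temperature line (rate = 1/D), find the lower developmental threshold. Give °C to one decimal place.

6.7 °C

Linear rate model ⇒ the product D·(T − T_b) is constant across temperatures.
59.1·(16.0 − T_b) = 44.7·(19.0 − T_b)
T_b = (59.1·16.0 − 44.7·19.0) / (59.1 − 44.7) = 96.30 / 14.4 = 6.687 °C ≈ 6.7 °C.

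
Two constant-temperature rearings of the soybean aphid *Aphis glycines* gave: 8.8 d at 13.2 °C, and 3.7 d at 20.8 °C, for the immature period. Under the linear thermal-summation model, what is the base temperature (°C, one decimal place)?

7.7 °C

Linear rate model ⇒ the product D·(T − T_b) is constant across temperatures.
8.8·(13.2 − T_b) = 3.7·(20.8 − T_b)
T_b = (8.8·13.2 − 3.7·20.8) / (8.8 − 3.7) = 39.20 / 5.1 = 7.686 °C ≈ 7.7 °C.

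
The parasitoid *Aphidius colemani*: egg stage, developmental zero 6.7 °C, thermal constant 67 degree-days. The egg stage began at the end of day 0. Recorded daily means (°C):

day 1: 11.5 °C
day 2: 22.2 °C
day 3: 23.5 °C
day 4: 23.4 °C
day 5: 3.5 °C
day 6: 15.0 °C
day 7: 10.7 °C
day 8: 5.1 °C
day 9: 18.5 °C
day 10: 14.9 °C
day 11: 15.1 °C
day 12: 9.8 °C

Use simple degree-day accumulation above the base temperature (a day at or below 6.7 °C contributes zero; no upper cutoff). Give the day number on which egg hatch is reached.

Daily DD above 6.7 °C: 4.8, 15.5, 16.8, 16.7, 0.0, 8.3, 4.0, 0.0, 11.8, 8.2, 8.4, 3.1.
Cumulative: 4.8, 20.3, 37.1, 53.8, 53.8, 62.1, 66.1, 66.1, 77.9, 86.1, 94.5, 97.6.
The total first reaches 67 DD on day 9.

day 9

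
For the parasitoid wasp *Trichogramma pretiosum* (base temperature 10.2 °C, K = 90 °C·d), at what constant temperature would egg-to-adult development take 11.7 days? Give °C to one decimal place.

Required daily accumulation = 90 / 11.7 = 7.692 DD/day.
T = T_base + 7.692 = 10.2 + 7.692 = 17.892 ≈ 17.9 °C.

17.9 °C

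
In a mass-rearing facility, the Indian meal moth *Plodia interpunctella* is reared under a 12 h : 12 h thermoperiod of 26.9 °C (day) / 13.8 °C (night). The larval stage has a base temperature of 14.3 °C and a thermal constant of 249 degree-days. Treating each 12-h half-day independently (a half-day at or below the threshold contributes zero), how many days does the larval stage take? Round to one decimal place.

39.5 days

Day half: max(0, 26.9 − 14.3) × 0.5 = 12.6 × 0.5 = 6.30 DD.
Night half: max(0, 13.8 − 14.3) × 0.5 = 0.0 × 0.5 = 0.00 DD.
Per 24 h: 6.30 DD/day.
Duration = 249 / 6.30 = 39.524 ≈ 39.5 days.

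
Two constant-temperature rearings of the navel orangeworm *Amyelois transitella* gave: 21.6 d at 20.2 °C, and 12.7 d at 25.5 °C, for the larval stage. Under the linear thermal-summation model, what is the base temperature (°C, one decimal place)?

Linear rate model ⇒ the product D·(T − T_b) is constant across temperatures.
21.6·(20.2 − T_b) = 12.7·(25.5 − T_b)
T_b = (21.6·20.2 − 12.7·25.5) / (21.6 − 12.7) = 112.47 / 8.9 = 12.637 °C ≈ 12.6 °C.

12.6 °C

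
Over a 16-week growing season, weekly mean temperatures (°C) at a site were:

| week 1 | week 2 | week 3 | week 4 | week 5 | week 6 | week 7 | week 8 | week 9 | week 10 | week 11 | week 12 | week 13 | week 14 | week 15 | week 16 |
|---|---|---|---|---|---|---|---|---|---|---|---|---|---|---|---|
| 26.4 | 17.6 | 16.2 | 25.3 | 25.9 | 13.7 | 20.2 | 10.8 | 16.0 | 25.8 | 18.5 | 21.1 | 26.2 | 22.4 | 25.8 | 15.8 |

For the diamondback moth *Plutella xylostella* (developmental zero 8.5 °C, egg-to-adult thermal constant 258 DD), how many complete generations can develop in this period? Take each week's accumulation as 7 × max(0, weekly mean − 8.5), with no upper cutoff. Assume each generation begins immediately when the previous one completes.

5 generations

Weekly DD (7 × max(0, T̄ − 8.5)): 125.3, 63.7, 53.9, 117.6, 121.8, 36.4, 81.9, 16.1, 52.5, 121.1, 70.0, 88.2, 123.9, 97.3, 121.1, 51.1.
Season total = 1341.9 DD.
Complete generations = ⌊1341.9 / 258⌋ = 5.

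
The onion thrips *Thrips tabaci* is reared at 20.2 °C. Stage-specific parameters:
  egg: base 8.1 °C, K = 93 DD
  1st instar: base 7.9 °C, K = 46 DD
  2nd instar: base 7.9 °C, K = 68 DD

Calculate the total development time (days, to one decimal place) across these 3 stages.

egg: 93 / (20.2 − 8.1) = 93 / 12.1 = 7.686 d.
1st instar: 46 / (20.2 − 7.9) = 46 / 12.3 = 3.740 d.
2nd instar: 68 / (20.2 − 7.9) = 68 / 12.3 = 5.528 d.
Sum = 16.954 ≈ 17.0 days.

17.0 days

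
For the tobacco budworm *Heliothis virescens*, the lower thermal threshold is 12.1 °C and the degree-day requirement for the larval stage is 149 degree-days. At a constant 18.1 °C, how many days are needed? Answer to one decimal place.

Daily accumulation = 18.1 − 12.1 = 6.0 DD/day.
Duration = 149 / 6.0 = 24.833 ≈ 24.8 days.

24.8 days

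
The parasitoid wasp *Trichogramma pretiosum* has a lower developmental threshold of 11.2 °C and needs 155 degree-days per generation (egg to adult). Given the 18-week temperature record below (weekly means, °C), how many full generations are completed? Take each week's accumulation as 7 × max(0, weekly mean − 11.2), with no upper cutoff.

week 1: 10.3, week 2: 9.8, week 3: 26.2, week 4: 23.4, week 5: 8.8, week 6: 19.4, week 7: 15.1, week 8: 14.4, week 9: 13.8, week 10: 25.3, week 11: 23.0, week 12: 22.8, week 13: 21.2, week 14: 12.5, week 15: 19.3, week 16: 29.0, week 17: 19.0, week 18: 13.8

Weekly DD (7 × max(0, T̄ − 11.2)): 0.0, 0.0, 105.0, 85.4, 0.0, 57.4, 27.3, 22.4, 18.2, 98.7, 82.6, 81.2, 70.0, 9.1, 56.7, 124.6, 54.6, 18.2.
Season total = 911.4 DD.
Complete generations = ⌊911.4 / 155⌋ = 5.

5 generations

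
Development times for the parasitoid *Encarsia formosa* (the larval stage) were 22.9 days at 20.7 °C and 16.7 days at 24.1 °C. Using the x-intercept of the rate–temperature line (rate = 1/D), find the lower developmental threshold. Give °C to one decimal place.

11.5 °C

Linear rate model ⇒ the product D·(T − T_b) is constant across temperatures.
22.9·(20.7 − T_b) = 16.7·(24.1 − T_b)
T_b = (22.9·20.7 − 16.7·24.1) / (22.9 − 16.7) = 71.56 / 6.2 = 11.542 °C ≈ 11.5 °C.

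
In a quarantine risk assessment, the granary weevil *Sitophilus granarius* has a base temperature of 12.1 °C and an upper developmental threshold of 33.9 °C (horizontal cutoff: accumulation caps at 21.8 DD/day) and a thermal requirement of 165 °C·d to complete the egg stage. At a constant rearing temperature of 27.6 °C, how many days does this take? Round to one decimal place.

Daily accumulation = 27.6 − 12.1 = 15.5 DD/day.
Duration = 165 / 15.5 = 10.645 ≈ 10.6 days.

10.6 days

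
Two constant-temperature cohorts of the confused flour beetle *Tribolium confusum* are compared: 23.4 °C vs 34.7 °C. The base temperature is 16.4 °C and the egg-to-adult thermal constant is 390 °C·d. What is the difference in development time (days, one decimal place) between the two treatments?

34.4 days

At 23.4 °C: 390 / (23.4 − 16.4) = 390 / 7.0 = 55.714 d.
At 34.7 °C: 390 / (34.7 − 16.4) = 390 / 18.3 = 21.311 d.
Difference = |55.714 − 21.311| = 34.403 ≈ 34.4 days.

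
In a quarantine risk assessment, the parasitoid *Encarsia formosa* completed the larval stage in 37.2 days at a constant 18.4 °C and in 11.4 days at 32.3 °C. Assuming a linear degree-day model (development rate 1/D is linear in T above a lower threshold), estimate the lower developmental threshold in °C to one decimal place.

12.3 °C

Linear rate model ⇒ the product D·(T − T_b) is constant across temperatures.
37.2·(18.4 − T_b) = 11.4·(32.3 − T_b)
T_b = (37.2·18.4 − 11.4·32.3) / (37.2 − 11.4) = 316.26 / 25.8 = 12.258 °C ≈ 12.3 °C.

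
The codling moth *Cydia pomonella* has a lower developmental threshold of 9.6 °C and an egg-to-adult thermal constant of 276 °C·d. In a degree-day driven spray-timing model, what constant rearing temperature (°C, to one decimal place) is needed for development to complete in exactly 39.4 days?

Required daily accumulation = 276 / 39.4 = 7.005 DD/day.
T = T_base + 7.005 = 9.6 + 7.005 = 16.605 ≈ 16.6 °C.

16.6 °C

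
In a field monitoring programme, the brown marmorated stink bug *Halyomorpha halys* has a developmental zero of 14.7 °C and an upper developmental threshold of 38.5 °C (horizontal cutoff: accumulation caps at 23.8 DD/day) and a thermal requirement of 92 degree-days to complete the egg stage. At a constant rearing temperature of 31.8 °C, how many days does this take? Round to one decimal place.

Daily accumulation = 31.8 − 14.7 = 17.1 DD/day.
Duration = 92 / 17.1 = 5.380 ≈ 5.4 days.

5.4 days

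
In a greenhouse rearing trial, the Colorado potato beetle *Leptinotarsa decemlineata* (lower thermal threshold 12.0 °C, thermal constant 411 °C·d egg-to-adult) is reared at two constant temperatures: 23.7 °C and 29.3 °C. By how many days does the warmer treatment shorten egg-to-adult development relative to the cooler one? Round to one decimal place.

11.4 days

At 23.7 °C: 411 / (23.7 − 12.0) = 411 / 11.7 = 35.128 d.
At 29.3 °C: 411 / (29.3 − 12.0) = 411 / 17.3 = 23.757 d.
Difference = |35.128 − 23.757| = 11.371 ≈ 11.4 days.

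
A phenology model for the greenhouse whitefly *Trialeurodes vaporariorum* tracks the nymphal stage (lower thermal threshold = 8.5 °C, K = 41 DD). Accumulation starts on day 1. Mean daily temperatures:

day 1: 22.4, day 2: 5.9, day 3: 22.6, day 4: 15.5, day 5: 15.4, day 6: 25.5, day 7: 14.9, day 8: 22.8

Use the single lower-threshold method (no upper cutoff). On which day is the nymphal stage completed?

Daily DD above 8.5 °C: 13.9, 0.0, 14.1, 7.0, 6.9, 17.0, 6.4, 14.3.
Cumulative: 13.9, 13.9, 28.0, 35.0, 41.9, 58.9, 65.3, 79.6.
The total first reaches 41 DD on day 5.

day 5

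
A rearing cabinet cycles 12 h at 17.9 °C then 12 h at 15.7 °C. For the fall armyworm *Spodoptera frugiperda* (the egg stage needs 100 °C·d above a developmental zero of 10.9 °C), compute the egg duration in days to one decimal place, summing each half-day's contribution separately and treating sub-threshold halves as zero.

16.9 days

Day half: max(0, 17.9 − 10.9) × 0.5 = 7.0 × 0.5 = 3.50 DD.
Night half: max(0, 15.7 − 10.9) × 0.5 = 4.8 × 0.5 = 2.40 DD.
Per 24 h: 5.90 DD/day.
Duration = 100 / 5.90 = 16.949 ≈ 16.9 days.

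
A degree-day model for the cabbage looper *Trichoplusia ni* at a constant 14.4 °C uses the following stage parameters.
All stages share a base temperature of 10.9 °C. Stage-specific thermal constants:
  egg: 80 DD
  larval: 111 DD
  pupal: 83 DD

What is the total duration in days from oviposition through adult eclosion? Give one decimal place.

78.3 days

Daily accumulation at 14.4 °C = 14.4 − 10.9 = 3.5 DD/day.
Total K = 80 + 111 + 83 = 274 DD.
Total duration = 274 / 3.5 = 78.286 ≈ 78.3 days.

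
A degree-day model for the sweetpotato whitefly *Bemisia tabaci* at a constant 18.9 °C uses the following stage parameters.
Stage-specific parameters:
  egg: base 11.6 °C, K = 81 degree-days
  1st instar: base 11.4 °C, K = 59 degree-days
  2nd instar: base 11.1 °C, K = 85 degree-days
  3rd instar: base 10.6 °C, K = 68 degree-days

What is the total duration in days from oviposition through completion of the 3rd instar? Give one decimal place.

38.1 days

egg: 81 / (18.9 − 11.6) = 81 / 7.3 = 11.096 d.
1st instar: 59 / (18.9 − 11.4) = 59 / 7.5 = 7.867 d.
2nd instar: 85 / (18.9 − 11.1) = 85 / 7.8 = 10.897 d.
3rd instar: 68 / (18.9 − 10.6) = 68 / 8.3 = 8.193 d.
Sum = 38.053 ≈ 38.1 days.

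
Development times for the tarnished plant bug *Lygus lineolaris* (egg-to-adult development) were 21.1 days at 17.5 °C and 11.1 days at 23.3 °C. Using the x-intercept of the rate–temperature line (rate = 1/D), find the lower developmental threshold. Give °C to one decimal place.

11.1 °C

Equal thermal constants: D₁(T₁ − T_b) = D₂(T₂ − T_b).
21.1·(17.5 − T_b) = 11.1·(23.3 − T_b)
T_b = (21.1·17.5 − 11.1·23.3) / (21.1 − 11.1) = 110.62 / 10.0 = 11.062 °C ≈ 11.1 °C.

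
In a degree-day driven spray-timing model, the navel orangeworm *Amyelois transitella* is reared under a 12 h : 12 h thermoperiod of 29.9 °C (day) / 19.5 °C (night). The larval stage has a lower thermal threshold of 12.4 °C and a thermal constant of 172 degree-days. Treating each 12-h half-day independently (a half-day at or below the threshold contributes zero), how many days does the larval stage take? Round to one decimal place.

14.0 days

Day half: max(0, 29.9 − 12.4) × 0.5 = 17.5 × 0.5 = 8.75 DD.
Night half: max(0, 19.5 − 12.4) × 0.5 = 7.1 × 0.5 = 3.55 DD.
Per 24 h: 12.30 DD/day.
Duration = 172 / 12.30 = 13.984 ≈ 14.0 days.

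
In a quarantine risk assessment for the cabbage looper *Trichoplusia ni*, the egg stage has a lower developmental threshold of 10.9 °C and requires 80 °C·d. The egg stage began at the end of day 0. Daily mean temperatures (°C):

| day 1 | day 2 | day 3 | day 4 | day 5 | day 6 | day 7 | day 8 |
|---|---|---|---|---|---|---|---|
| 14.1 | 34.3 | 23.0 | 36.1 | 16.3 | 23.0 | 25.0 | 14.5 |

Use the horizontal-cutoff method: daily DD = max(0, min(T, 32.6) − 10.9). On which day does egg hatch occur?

Daily DD above 10.9 °C (capped at 21.7): 3.2, 21.7, 12.1, 21.7, 5.4, 12.1, 14.1, 3.6.
Cumulative: 3.2, 24.9, 37.0, 58.7, 64.1, 76.2, 90.3, 93.9.
The total first reaches 80 DD on day 7.

day 7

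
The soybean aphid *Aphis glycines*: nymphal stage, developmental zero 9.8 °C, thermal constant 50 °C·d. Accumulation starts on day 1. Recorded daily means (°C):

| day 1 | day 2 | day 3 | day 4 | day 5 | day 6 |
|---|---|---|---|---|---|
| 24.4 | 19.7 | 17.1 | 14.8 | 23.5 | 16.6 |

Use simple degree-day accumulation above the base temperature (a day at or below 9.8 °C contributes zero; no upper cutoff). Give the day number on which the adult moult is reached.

day 5

Daily DD above 9.8 °C: 14.6, 9.9, 7.3, 5.0, 13.7, 6.8.
Cumulative: 14.6, 24.5, 31.8, 36.8, 50.5, 57.3.
The total first reaches 50 DD on day 5.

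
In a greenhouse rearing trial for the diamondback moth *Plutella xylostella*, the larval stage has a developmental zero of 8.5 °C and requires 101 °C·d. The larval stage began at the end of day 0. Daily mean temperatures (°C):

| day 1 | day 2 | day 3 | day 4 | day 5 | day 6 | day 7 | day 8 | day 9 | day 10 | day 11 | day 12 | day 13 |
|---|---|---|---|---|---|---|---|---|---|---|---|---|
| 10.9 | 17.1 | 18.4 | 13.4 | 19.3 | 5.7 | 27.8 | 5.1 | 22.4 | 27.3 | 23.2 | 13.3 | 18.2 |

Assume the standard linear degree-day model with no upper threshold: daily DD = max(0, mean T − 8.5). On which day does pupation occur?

day 11

Daily DD above 8.5 °C: 2.4, 8.6, 9.9, 4.9, 10.8, 0.0, 19.3, 0.0, 13.9, 18.8, 14.7, 4.8, 9.7.
Cumulative: 2.4, 11.0, 20.9, 25.8, 36.6, 36.6, 55.9, 55.9, 69.8, 88.6, 103.3, 108.1, 117.8.
The total first reaches 101 DD on day 11.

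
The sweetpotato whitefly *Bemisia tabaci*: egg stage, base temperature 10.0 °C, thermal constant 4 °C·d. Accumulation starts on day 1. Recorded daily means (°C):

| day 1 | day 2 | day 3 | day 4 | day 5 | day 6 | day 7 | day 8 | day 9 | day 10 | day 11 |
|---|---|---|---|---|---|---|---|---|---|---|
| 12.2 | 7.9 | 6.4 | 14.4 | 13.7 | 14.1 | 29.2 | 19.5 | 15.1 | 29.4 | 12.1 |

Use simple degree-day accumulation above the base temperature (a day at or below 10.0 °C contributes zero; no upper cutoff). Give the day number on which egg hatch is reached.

Daily DD above 10.0 °C: 2.2, 0.0, 0.0, 4.4, 3.7, 4.1, 19.2, 9.5, 5.1, 19.4, 2.1.
Cumulative: 2.2, 2.2, 2.2, 6.6, 10.3, 14.4, 33.6, 43.1, 48.2, 67.6, 69.7.
The total first reaches 4 DD on day 4.

day 4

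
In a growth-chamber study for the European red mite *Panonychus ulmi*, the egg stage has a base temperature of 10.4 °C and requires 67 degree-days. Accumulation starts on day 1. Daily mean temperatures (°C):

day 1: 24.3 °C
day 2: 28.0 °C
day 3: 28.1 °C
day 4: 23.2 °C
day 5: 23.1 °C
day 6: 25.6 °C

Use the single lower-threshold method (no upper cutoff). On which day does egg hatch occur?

day 5

Daily DD above 10.4 °C: 13.9, 17.6, 17.7, 12.8, 12.7, 15.2.
Cumulative: 13.9, 31.5, 49.2, 62.0, 74.7, 89.9.
The total first reaches 67 DD on day 5.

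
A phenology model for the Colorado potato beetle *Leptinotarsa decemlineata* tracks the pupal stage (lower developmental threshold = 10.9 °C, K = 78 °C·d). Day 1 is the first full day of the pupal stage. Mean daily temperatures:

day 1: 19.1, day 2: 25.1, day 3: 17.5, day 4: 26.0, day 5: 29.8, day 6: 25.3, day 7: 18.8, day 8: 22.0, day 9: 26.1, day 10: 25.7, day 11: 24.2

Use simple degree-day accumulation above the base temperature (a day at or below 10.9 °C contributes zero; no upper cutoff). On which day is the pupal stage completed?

Daily DD above 10.9 °C: 8.2, 14.2, 6.6, 15.1, 18.9, 14.4, 7.9, 11.1, 15.2, 14.8, 13.3.
Cumulative: 8.2, 22.4, 29.0, 44.1, 63.0, 77.4, 85.3, 96.4, 111.6, 126.4, 139.7.
The total first reaches 78 DD on day 7.

day 7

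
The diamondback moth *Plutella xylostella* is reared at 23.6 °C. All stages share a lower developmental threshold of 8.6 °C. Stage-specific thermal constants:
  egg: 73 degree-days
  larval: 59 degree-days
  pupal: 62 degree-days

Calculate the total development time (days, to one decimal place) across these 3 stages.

Daily accumulation at 23.6 °C = 23.6 − 8.6 = 15.0 DD/day.
Total K = 73 + 59 + 62 = 194 DD.
Total duration = 194 / 15.0 = 12.933 ≈ 12.9 days.

12.9 days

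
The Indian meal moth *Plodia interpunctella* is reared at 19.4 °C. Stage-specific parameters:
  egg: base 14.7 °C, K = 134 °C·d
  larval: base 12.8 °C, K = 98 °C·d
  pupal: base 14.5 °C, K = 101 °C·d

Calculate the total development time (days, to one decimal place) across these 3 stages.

egg: 134 / (19.4 − 14.7) = 134 / 4.7 = 28.511 d.
larval: 98 / (19.4 − 12.8) = 98 / 6.6 = 14.848 d.
pupal: 101 / (19.4 − 14.5) = 101 / 4.9 = 20.612 d.
Sum = 63.971 ≈ 64.0 days.

64.0 days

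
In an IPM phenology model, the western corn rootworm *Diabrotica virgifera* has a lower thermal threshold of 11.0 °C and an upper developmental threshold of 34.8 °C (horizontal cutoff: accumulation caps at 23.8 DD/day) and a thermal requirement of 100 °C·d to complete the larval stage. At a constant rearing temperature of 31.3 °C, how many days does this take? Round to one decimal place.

4.9 days

Daily accumulation = 31.3 − 11.0 = 20.3 DD/day.
Duration = 100 / 20.3 = 4.926 ≈ 4.9 days.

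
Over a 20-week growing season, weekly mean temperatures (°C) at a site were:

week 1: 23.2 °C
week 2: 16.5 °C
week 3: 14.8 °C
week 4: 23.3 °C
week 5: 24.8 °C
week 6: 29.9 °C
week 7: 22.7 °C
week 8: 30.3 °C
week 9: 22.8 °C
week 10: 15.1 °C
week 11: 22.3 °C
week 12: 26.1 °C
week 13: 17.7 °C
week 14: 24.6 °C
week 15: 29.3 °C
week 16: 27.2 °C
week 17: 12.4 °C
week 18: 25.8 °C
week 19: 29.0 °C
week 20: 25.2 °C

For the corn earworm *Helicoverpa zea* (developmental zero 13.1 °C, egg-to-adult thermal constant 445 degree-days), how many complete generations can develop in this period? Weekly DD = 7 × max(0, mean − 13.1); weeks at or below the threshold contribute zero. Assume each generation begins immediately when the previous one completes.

Weekly DD (7 × max(0, T̄ − 13.1)): 70.7, 23.8, 11.9, 71.4, 81.9, 117.6, 67.2, 120.4, 67.9, 14.0, 64.4, 91.0, 32.2, 80.5, 113.4, 98.7, 0.0, 88.9, 111.3, 84.7.
Season total = 1411.9 DD.
Complete generations = ⌊1411.9 / 445⌋ = 3.

3 generations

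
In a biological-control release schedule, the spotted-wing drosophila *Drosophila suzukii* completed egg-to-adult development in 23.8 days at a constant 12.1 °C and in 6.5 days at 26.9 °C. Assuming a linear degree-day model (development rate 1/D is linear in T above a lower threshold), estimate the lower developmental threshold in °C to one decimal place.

6.5 °C

Linear rate model ⇒ the product D·(T − T_b) is constant across temperatures.
23.8·(12.1 − T_b) = 6.5·(26.9 − T_b)
T_b = (23.8·12.1 − 6.5·26.9) / (23.8 − 6.5) = 113.13 / 17.3 = 6.539 °C ≈ 6.5 °C.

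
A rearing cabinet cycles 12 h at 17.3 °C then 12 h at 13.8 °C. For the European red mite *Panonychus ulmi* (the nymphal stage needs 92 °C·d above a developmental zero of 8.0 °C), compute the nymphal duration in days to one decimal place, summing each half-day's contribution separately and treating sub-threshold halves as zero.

12.2 days

Day half: max(0, 17.3 − 8.0) × 0.5 = 9.3 × 0.5 = 4.65 DD.
Night half: max(0, 13.8 − 8.0) × 0.5 = 5.8 × 0.5 = 2.90 DD.
Per 24 h: 7.55 DD/day.
Duration = 92 / 7.55 = 12.185 ≈ 12.2 days.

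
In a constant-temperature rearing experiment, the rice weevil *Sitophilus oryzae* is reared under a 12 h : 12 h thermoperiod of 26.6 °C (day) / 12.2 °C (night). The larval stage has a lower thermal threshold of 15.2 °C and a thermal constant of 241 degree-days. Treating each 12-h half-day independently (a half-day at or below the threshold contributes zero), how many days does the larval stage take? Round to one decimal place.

42.3 days

Day half: max(0, 26.6 − 15.2) × 0.5 = 11.4 × 0.5 = 5.70 DD.
Night half: max(0, 12.2 − 15.2) × 0.5 = 0.0 × 0.5 = 0.00 DD.
Per 24 h: 5.70 DD/day.
Duration = 241 / 5.70 = 42.281 ≈ 42.3 days.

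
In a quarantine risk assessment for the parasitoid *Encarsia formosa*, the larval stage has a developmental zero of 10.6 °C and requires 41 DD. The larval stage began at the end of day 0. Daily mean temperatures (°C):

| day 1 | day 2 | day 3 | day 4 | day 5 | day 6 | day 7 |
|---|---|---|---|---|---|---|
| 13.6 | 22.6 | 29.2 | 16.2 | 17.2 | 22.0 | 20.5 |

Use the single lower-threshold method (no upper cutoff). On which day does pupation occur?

day 5

Daily DD above 10.6 °C: 3.0, 12.0, 18.6, 5.6, 6.6, 11.4, 9.9.
Cumulative: 3.0, 15.0, 33.6, 39.2, 45.8, 57.2, 67.1.
The total first reaches 41 DD on day 5.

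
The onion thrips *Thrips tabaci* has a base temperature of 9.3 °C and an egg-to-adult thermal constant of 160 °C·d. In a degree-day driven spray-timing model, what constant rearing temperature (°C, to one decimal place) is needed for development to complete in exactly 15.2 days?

Required daily accumulation = 160 / 15.2 = 10.526 DD/day.
T = T_base + 10.526 = 9.3 + 10.526 = 19.826 ≈ 19.8 °C.

19.8 °C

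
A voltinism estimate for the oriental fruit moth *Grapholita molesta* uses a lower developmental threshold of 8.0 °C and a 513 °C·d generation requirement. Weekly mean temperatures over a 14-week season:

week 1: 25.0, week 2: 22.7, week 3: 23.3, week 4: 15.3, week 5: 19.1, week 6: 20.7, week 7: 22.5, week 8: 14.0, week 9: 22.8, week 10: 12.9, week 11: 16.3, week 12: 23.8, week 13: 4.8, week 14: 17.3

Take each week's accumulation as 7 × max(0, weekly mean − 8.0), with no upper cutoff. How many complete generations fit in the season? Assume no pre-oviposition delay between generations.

Weekly DD (7 × max(0, T̄ − 8.0)): 119.0, 102.9, 107.1, 51.1, 77.7, 88.9, 101.5, 42.0, 103.6, 34.3, 58.1, 110.6, 0.0, 65.1.
Season total = 1061.9 DD.
Complete generations = ⌊1061.9 / 513⌋ = 2.

2 generations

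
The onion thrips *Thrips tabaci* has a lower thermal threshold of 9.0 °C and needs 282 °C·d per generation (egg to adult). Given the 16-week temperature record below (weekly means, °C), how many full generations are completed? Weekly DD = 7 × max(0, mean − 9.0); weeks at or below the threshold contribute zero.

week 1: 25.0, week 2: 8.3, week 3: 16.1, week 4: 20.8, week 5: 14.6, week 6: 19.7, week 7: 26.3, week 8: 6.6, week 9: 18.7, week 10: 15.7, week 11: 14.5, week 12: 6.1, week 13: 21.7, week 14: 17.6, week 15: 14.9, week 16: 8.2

Weekly DD (7 × max(0, T̄ − 9.0)): 112.0, 0.0, 49.7, 82.6, 39.2, 74.9, 121.1, 0.0, 67.9, 46.9, 38.5, 0.0, 88.9, 60.2, 41.3, 0.0.
Season total = 823.2 DD.
Complete generations = ⌊823.2 / 282⌋ = 2.

2 generations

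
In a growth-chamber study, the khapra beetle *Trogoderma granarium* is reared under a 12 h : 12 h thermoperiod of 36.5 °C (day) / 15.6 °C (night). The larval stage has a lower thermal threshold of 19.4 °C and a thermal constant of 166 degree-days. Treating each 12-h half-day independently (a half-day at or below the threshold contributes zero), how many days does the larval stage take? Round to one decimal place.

Day half: max(0, 36.5 − 19.4) × 0.5 = 17.1 × 0.5 = 8.55 DD.
Night half: max(0, 15.6 − 19.4) × 0.5 = 0.0 × 0.5 = 0.00 DD.
Per 24 h: 8.55 DD/day.
Duration = 166 / 8.55 = 19.415 ≈ 19.4 days.

19.4 days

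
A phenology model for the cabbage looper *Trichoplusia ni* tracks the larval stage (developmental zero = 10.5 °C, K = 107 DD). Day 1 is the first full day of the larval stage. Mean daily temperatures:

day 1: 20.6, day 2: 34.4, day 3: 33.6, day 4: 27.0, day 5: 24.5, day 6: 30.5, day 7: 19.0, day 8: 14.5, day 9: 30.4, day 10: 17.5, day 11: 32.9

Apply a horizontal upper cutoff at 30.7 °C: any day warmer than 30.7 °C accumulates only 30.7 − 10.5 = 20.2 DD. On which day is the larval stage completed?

day 7

Daily DD above 10.5 °C (capped at 20.2): 10.1, 20.2, 20.2, 16.5, 14.0, 20.0, 8.5, 4.0, 19.9, 7.0, 20.2.
Cumulative: 10.1, 30.3, 50.5, 67.0, 81.0, 101.0, 109.5, 113.5, 133.4, 140.4, 160.6.
The total first reaches 107 DD on day 7.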